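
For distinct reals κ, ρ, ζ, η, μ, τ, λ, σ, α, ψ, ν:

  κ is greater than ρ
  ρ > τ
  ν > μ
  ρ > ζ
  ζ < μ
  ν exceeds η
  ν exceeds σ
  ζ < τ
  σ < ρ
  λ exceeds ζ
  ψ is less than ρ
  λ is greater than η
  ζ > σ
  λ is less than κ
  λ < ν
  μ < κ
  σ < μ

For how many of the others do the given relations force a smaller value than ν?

Directly below ν: σ, η, λ, μ.
One step further: ζ (5 so far).
Nothing else is reachable below ν; 5 in all.

5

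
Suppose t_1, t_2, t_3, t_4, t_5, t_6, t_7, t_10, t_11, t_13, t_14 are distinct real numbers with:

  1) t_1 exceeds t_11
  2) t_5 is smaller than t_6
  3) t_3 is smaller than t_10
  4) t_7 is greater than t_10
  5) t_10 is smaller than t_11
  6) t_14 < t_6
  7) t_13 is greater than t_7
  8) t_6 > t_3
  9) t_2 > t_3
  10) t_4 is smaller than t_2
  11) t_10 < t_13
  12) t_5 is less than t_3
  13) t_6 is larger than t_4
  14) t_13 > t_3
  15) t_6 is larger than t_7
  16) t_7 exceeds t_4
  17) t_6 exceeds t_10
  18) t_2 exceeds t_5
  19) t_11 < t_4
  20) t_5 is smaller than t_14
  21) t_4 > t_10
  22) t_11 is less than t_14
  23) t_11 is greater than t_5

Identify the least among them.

t_5

t_3 is not least since t_5 < t_3; t_10 is not least since t_3 < t_10; t_11 is not least since t_5 < t_11; t_4 is not least since t_11 < t_4; t_2 is not least since t_5 < t_2; t_7 is not least since t_4 < t_7; t_14 is not least since t_11 < t_14; t_1 is not least since t_11 < t_1; t_6 is not least since t_4 < t_6; t_13 is not least since t_10 < t_13.
Only t_5 has nothing below it, so t_5 is the least.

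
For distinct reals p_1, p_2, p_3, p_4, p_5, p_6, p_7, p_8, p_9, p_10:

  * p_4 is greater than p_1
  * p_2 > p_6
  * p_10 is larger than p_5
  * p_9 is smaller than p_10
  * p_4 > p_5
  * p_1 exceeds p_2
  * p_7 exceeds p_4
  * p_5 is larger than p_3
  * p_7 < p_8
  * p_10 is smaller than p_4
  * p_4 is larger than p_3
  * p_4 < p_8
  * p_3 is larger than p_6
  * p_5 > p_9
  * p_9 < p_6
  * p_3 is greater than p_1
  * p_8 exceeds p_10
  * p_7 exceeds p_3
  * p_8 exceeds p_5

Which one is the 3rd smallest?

Chaining the given pairs: p_9 < p_6 < p_2 < p_1 < p_3 < p_5 < p_10 < p_4 < p_7 < p_8.
The 3rd smallest is p_2.

p_2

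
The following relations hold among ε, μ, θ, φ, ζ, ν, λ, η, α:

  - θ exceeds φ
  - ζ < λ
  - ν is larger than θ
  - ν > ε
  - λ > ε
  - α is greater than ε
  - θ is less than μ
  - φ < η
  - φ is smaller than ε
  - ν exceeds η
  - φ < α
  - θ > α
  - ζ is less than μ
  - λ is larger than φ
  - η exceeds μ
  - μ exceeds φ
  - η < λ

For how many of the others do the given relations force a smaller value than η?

The elements the relations force below η are φ, ε, α, ζ, θ, μ — no chain reaches any other.
That is 6.

6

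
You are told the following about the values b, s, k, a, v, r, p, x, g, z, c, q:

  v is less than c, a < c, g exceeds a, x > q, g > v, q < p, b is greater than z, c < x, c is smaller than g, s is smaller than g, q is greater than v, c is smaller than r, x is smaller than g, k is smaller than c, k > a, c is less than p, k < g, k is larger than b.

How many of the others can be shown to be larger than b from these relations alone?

6

Directly above b: k.
One step further: c, g (3 so far).
One step further: x, r, p (6 so far).
Nothing else is reachable above b; 6 in all.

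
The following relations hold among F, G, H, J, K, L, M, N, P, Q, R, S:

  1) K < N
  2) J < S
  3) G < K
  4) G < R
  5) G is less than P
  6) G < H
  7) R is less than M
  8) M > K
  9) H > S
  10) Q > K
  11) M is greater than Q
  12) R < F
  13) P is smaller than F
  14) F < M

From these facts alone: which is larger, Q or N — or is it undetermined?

undetermined

Following every chain through N: below N we get G, K.
Q is not reached, and no chain runs the other way from Q to N.
So the given relations leave the order of N and Q undetermined.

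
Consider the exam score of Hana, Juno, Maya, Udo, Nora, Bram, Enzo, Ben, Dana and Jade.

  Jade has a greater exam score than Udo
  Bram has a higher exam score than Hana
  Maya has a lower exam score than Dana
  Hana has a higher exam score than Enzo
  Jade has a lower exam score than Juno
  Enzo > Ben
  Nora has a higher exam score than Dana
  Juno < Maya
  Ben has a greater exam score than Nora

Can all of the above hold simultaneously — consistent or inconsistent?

The single ordering Udo < Jade < Juno < Maya < Dana < Nora < Ben < Enzo < Hana < Bram satisfies every listed relation, so no contradiction arises.

consistent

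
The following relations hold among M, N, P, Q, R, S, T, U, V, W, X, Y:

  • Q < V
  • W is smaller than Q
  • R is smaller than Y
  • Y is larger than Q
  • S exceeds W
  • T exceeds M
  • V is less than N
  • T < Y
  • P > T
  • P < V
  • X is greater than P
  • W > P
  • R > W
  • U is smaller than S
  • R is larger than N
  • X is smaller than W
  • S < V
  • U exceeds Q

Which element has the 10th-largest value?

Chaining the given pairs: M < T < P < X < W < Q < U < S < V < N < R < Y.
The 10th largest is P.

P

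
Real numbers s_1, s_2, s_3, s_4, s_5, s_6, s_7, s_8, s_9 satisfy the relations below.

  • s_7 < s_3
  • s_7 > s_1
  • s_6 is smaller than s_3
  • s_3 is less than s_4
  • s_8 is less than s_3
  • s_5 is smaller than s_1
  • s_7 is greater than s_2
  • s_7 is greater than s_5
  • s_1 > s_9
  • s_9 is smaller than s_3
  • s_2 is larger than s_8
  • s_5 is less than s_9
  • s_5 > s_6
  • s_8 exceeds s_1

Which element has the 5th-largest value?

Piecing the relations together gives one ordering: s_6 < s_5 < s_9 < s_1 < s_8 < s_2 < s_7 < s_3 < s_4.
The 5th largest is s_8.

s_8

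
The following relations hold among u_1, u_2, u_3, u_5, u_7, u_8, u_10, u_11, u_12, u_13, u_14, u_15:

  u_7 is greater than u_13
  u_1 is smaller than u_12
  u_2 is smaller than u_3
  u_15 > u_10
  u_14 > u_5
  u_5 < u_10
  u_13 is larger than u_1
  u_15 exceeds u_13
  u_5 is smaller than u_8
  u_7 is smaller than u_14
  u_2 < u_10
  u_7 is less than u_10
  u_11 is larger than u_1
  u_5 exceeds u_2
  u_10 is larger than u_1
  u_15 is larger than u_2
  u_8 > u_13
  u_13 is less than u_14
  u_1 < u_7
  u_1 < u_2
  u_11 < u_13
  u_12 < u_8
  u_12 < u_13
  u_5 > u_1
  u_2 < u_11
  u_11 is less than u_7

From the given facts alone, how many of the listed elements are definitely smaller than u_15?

Directly below u_15: u_2, u_13, u_10.
One step further: u_1, u_12, u_11, u_5, u_7 (8 so far).
Nothing else is reachable below u_15; 8 in all.

8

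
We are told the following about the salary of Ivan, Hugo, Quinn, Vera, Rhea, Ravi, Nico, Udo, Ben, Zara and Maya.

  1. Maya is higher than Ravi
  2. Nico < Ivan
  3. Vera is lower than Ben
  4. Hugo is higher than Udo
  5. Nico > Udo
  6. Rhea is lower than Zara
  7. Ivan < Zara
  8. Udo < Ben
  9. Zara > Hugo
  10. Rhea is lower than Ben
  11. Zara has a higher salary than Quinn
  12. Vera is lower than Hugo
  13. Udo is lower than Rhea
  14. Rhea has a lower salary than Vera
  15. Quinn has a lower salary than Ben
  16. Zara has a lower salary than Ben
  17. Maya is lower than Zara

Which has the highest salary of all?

Ben

Chaining downward from Ben: directly below it, Udo, Quinn, Rhea, Vera, Zara; then Maya, Ivan, Hugo; then Ravi, Nico.
That covers every other element, and nothing is given above Ben, so Ben is the highest salary.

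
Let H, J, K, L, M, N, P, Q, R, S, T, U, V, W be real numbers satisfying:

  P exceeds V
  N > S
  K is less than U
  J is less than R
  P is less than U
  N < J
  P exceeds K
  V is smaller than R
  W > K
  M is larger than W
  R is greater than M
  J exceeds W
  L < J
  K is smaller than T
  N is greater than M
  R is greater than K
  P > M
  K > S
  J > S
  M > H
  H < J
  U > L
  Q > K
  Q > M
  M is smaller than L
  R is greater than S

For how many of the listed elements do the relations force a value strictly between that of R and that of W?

4

The relations place W below R. An element lies strictly between them when it is forced above W and also forced below R.
Above W: {M, Q, N, L, J, P, U}. Below R: {V, H, S, K, M, N, L, J}.
Intersection: {M, N, L, J} — 4.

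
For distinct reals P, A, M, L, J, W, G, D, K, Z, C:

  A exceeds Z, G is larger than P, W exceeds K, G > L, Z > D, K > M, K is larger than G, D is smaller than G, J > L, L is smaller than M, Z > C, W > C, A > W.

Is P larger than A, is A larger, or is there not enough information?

Link the given pairs in sequence: P < G; G < K; K < W; W < A.
Together: P < G < K < W < A.
So A is larger.

A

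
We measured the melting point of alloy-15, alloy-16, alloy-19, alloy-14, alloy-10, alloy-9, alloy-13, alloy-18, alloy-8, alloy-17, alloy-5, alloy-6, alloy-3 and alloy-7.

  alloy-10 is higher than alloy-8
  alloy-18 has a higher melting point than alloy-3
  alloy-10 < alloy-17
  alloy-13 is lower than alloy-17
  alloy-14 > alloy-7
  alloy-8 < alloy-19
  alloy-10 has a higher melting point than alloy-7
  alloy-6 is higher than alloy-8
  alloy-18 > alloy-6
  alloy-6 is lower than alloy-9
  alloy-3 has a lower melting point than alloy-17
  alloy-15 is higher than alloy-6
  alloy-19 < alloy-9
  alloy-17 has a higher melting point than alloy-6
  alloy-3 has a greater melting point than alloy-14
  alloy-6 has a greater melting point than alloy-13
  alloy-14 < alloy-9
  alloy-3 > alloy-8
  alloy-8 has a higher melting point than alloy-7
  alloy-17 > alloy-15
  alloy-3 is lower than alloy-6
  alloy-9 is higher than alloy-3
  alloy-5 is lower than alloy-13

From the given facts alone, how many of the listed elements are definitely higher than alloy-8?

8

Directly above alloy-8: alloy-10, alloy-19, alloy-3, alloy-6.
One step further: alloy-9, alloy-18, alloy-15, alloy-17 (8 so far).
Nothing else is reachable above alloy-8; 8 in all.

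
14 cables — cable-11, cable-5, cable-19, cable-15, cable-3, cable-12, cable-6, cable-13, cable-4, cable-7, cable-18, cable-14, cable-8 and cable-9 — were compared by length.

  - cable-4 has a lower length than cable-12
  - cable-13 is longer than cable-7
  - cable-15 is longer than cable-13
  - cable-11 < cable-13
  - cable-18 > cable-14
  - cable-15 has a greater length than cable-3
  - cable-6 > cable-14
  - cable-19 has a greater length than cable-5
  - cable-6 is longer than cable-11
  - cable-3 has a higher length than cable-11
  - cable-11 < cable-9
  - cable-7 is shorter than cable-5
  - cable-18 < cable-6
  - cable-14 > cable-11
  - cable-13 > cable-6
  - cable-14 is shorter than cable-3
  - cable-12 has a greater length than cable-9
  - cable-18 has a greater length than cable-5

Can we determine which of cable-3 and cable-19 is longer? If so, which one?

Following every chain through cable-19: below cable-19 we get cable-7, cable-5.
cable-3 is not reached, and no chain runs the other way from cable-3 to cable-19.
So the given relations leave the order of cable-19 and cable-3 undetermined.

undetermined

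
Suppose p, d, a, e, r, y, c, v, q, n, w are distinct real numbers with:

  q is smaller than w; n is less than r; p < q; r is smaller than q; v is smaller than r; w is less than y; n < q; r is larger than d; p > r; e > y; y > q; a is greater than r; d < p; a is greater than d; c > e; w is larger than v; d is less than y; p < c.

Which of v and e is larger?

e

Link the given pairs in sequence: v < r; r < p; p < q; q < w; w < y; y < e.
Chaining these gives v < r < p < q < w < y < e.
So v < e; e is the larger of the two.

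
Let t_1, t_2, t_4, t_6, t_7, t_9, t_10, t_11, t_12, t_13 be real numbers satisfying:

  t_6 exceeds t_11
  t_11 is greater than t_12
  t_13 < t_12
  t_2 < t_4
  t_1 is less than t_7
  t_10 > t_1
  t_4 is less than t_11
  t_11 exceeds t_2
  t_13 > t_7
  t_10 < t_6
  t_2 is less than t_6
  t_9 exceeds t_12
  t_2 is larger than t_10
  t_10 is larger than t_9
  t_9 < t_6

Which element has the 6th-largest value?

t_9

The consecutive relations fix a unique order: t_1 < t_7 < t_13 < t_12 < t_9 < t_10 < t_2 < t_4 < t_11 < t_6.
Counting 6 from the largest end gives t_9.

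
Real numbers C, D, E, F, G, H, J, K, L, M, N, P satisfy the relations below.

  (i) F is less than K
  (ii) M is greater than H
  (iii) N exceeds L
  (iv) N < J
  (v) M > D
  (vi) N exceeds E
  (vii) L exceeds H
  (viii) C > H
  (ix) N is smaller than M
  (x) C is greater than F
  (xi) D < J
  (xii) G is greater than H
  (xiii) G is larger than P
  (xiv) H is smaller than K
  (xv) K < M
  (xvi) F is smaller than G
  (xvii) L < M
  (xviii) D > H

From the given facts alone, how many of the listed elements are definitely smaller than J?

5

Directly below J: D, N.
One step further: H, L, E (5 so far).
No other element is forced below J by the given relations, so the count is 5.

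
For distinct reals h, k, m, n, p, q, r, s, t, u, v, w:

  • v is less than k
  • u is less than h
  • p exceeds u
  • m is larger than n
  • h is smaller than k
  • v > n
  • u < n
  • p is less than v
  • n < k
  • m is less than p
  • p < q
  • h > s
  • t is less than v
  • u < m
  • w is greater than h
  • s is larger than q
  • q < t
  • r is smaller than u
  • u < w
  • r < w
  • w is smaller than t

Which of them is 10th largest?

Piecing the relations together gives one ordering: r < u < n < m < p < q < s < h < w < t < v < k.
The 10th largest is n.

n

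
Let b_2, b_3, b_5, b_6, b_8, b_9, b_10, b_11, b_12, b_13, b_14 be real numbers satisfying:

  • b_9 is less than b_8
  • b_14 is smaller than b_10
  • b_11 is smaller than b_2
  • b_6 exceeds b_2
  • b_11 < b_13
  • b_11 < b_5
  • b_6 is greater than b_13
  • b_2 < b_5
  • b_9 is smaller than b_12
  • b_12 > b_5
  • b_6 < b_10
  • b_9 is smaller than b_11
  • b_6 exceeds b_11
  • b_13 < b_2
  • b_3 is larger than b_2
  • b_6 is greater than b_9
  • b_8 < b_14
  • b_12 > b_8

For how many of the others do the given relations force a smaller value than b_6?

4

From b_6 the given relations immediately reach b_9, b_11, b_13, b_2.
No other element is forced below b_6 by the given relations, so the count is 4.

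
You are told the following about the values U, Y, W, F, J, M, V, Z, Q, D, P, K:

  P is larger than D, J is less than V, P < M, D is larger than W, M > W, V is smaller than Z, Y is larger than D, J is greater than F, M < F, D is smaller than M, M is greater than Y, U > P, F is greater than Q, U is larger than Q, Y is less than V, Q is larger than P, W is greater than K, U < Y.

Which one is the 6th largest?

Y

Piecing the relations together gives one ordering: K < W < D < P < Q < U < Y < M < F < J < V < Z.
Counting 6 from the largest end gives Y.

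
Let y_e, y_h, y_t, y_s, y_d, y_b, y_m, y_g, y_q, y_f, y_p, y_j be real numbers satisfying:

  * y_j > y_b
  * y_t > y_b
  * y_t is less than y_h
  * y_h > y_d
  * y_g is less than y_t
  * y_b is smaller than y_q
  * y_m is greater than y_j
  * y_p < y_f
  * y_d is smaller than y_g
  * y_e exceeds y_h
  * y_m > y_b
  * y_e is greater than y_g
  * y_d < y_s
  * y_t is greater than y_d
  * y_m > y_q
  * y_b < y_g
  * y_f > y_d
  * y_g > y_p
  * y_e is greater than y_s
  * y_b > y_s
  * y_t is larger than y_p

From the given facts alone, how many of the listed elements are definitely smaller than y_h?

6

From y_h the given relations immediately reach y_d, y_t.
From those, y_p, y_b, y_g — 5 in total.
From those, y_s — 6 in total.
No other element is forced below y_h by the given relations, so the count is 6.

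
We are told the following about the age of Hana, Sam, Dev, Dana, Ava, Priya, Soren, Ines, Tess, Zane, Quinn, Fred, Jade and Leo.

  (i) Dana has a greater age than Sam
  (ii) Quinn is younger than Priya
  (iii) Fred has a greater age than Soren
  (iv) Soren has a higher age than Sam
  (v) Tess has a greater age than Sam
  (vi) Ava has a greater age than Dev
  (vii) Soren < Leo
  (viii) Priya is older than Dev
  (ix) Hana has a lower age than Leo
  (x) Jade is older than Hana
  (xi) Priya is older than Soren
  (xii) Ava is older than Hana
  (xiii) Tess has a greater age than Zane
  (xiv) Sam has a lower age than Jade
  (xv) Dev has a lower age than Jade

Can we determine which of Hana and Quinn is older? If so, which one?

Following every chain through Hana: above Hana we get Ava, Jade, Leo.
Quinn is not reached, and no chain runs the other way from Quinn to Hana.
So the given relations leave the order of Hana and Quinn undetermined.

undetermined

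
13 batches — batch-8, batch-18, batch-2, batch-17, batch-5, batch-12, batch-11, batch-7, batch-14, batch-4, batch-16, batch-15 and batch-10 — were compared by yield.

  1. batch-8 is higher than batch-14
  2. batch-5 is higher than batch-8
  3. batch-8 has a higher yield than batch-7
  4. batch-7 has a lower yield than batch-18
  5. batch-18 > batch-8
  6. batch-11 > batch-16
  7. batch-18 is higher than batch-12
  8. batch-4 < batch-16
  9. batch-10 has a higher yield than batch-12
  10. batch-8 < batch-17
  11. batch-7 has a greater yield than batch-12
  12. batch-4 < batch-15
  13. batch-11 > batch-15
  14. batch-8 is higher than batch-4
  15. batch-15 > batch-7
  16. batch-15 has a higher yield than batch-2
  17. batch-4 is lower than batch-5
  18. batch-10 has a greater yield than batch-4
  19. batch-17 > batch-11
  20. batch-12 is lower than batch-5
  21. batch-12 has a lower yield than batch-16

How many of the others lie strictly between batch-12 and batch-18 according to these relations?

2

The relations place batch-12 below batch-18. An element lies strictly between them when it is forced above batch-12 and also forced below batch-18.
Above batch-12: {batch-7, batch-8, batch-10, batch-15, batch-5, batch-16, batch-11, batch-17}. Below batch-18: {batch-14, batch-4, batch-7, batch-8}.
Intersection: {batch-7, batch-8} — 2.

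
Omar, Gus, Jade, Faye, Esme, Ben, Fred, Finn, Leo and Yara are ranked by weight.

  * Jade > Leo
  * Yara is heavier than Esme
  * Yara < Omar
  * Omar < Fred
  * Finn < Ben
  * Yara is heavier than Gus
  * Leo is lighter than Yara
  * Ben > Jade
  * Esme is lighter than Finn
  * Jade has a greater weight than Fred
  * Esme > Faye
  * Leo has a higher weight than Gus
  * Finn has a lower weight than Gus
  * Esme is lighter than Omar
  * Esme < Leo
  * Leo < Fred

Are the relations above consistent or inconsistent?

Every relation is compatible with Faye < Esme < Finn < Gus < Leo < Yara < Omar < Fred < Jade < Ben; the set is consistent.

consistent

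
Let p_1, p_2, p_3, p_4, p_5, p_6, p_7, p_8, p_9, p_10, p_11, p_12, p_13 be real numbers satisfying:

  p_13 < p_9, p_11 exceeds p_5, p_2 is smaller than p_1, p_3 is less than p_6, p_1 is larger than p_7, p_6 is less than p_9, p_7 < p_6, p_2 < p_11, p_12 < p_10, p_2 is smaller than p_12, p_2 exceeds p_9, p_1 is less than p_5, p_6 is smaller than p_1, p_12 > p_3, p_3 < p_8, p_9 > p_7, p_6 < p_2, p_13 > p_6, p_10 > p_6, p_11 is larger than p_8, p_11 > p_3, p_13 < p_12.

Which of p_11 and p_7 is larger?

p_11

Following the relations from p_7: p_7 < p_6 < p_13 < p_9 < p_2 < p_1 < p_5 < p_11.
So p_7 < p_11; p_11 is the larger of the two.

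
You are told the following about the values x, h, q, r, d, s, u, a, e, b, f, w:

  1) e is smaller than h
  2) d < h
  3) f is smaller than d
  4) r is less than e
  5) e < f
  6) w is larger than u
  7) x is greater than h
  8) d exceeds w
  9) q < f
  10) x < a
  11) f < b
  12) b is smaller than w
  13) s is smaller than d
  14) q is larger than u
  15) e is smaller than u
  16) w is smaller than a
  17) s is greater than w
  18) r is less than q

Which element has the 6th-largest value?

w

The consecutive relations fix a unique order: r < e < u < q < f < b < w < s < d < h < x < a.
The 6th largest is w.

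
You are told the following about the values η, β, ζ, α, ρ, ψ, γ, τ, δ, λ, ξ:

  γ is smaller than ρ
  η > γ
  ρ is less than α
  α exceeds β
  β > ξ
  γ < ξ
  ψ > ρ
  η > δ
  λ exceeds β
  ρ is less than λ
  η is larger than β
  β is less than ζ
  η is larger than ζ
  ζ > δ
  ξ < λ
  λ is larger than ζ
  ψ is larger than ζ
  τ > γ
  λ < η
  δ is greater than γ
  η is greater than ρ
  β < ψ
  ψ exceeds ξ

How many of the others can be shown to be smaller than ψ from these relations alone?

6

From ψ the given relations immediately reach ξ, β, ρ, ζ.
From those, γ, δ — 6 in total.
No other element is forced below ψ by the given relations, so the count is 6.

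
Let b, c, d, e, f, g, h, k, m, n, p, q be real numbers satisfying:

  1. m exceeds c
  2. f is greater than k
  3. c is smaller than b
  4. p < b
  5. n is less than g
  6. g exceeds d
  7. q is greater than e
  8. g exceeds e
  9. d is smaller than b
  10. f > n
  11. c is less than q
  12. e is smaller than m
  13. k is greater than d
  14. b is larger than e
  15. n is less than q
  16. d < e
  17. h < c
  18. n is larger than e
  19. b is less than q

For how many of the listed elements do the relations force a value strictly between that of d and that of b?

Chaining upward from d reaches: e, n, k, m, q, f, g.
Chaining downward from b reaches: h, e, c, p.
Strictly between d and b are those in both lists: e — 1 element.

1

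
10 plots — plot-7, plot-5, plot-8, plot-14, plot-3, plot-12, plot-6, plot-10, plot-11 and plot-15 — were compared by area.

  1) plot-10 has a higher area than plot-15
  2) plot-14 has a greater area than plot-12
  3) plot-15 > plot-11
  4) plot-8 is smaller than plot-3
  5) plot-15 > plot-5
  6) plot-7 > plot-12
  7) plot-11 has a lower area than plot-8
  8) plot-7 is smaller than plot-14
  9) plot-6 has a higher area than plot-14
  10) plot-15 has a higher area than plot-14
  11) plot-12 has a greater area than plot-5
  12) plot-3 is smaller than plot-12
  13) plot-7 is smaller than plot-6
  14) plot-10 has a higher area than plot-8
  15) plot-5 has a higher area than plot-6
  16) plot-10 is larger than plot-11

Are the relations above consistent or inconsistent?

We have plot-5 < plot-12 stated directly, yet also plot-12 < plot-7 < plot-14 < plot-6 < plot-5 by chaining the others — so plot-12 < plot-5. Contradiction.

inconsistent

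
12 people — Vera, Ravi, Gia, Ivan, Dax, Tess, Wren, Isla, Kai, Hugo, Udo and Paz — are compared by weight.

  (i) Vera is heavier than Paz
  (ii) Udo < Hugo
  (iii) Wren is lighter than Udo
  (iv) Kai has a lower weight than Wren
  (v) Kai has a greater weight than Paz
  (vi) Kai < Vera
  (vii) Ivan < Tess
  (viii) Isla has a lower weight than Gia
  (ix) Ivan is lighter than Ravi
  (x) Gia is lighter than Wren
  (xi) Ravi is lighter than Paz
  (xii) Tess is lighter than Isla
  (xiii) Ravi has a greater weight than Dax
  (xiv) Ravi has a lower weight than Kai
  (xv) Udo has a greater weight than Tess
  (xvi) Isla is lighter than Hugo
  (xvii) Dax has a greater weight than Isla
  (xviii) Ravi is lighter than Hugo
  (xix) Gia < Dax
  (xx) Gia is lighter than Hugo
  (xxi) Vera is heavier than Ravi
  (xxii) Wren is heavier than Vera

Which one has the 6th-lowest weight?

Piecing the relations together gives one ordering: Ivan < Tess < Isla < Gia < Dax < Ravi < Paz < Kai < Vera < Wren < Udo < Hugo.
The 6th smallest is Ravi.

Ravi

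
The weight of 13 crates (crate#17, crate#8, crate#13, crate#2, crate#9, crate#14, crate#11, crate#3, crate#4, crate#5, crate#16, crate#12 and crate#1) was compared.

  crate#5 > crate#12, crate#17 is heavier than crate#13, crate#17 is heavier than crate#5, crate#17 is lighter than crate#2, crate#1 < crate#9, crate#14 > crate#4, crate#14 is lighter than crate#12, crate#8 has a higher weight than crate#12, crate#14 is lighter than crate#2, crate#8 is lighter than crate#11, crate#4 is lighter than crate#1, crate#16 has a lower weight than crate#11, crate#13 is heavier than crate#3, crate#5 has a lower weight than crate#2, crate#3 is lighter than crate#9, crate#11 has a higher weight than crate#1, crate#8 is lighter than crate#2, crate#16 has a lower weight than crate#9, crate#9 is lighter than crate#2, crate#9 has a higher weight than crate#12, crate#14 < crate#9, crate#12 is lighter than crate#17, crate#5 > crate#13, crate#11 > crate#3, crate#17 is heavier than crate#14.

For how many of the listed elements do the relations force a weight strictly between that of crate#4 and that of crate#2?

Chaining upward from crate#4 reaches: crate#1, crate#14, crate#12, crate#8, crate#5, crate#11, crate#9, crate#17.
Chaining downward from crate#2 reaches: crate#16, crate#1, crate#3, crate#13, crate#14, crate#12, crate#8, crate#5, crate#9, crate#17.
Strictly between crate#4 and crate#2 are those in both lists: crate#1, crate#14, crate#12, crate#8, crate#5, crate#9, crate#17 — 7 elements.

7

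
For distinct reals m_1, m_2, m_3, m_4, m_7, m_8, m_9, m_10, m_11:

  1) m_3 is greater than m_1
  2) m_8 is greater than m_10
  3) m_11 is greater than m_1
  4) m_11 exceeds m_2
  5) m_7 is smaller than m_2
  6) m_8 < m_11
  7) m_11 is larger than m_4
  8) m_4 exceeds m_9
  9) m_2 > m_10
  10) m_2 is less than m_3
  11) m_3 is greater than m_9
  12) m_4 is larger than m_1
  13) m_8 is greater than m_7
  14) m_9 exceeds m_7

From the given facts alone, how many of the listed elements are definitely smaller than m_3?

Directly below m_3: m_9, m_1, m_2.
One step further: m_10, m_7 (5 so far).
No other element is forced below m_3 by the given relations, so the count is 5.

5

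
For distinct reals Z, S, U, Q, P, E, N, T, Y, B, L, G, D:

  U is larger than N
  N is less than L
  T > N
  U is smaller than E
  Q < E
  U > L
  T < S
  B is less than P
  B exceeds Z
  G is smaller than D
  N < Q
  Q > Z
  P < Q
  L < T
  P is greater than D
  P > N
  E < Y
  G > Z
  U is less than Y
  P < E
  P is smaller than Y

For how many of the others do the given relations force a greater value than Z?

Directly above Z: G, B, Q.
One step further: D, P, E (6 so far).
One step further: Y (7 so far).
No other element is forced above Z by the given relations, so the count is 7.

7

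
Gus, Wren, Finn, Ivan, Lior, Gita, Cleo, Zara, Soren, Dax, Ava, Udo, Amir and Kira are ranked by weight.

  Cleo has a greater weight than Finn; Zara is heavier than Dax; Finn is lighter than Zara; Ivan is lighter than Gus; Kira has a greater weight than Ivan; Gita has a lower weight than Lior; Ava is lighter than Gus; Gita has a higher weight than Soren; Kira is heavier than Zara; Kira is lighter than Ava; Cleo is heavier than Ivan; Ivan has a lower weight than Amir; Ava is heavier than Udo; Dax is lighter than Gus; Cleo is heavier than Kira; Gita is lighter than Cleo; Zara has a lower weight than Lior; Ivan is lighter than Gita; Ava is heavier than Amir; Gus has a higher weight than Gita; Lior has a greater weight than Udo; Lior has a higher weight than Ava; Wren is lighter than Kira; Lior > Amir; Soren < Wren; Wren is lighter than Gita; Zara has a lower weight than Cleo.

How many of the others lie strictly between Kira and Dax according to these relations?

The relations place Dax below Kira. An element lies strictly between them when it is forced above Dax and also forced below Kira.
Above Dax: {Zara, Ava, Gus, Cleo, Lior}. Below Kira: {Ivan, Soren, Wren, Finn, Zara}.
Intersection: {Zara} — 1.

1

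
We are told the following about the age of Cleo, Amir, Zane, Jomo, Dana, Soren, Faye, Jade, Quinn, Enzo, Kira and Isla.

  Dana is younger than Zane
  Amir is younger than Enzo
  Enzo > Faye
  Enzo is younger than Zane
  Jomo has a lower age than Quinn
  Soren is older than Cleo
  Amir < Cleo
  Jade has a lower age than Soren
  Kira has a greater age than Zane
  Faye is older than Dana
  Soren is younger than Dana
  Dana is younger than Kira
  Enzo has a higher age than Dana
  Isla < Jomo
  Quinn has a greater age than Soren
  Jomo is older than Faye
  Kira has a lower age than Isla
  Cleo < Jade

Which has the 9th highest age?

Piecing the relations together gives one ordering: Amir < Cleo < Jade < Soren < Dana < Faye < Enzo < Zane < Kira < Isla < Jomo < Quinn.
Counting 9 from the largest end gives Soren.

Soren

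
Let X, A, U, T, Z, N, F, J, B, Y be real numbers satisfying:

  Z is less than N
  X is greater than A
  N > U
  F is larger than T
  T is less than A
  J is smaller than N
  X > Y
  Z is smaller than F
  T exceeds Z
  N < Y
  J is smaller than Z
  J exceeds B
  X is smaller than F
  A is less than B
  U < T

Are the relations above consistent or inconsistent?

inconsistent

We have Z < T stated directly, yet also T < A < B < J < Z by chaining the others — so T < Z. Contradiction.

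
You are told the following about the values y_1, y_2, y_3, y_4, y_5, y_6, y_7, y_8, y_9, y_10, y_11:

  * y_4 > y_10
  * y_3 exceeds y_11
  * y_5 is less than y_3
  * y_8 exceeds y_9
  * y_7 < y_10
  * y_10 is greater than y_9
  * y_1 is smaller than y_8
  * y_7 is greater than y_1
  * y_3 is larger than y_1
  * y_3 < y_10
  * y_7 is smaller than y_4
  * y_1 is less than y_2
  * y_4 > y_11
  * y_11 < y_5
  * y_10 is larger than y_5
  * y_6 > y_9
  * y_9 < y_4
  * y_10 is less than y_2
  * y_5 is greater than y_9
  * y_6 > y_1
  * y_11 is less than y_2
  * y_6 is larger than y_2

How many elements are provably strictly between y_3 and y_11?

The relations place y_11 below y_3. An element lies strictly between them when it is forced above y_11 and also forced below y_3.
Above y_11: {y_5, y_10, y_2, y_6, y_4}. Below y_3: {y_1, y_9, y_5}.
Intersection: {y_5} — 1.

1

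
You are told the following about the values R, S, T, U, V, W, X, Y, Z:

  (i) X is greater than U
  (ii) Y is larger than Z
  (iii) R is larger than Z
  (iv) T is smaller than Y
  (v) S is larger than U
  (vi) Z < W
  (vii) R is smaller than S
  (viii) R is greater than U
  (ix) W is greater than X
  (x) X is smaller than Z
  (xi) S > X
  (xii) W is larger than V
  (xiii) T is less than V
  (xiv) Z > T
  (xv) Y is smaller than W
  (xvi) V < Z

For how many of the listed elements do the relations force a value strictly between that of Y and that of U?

2

The relations place U below Y. An element lies strictly between them when it is forced above U and also forced below Y.
Above U: {X, Z, R, W, S}. Below Y: {T, V, X, Z}.
Intersection: {X, Z} — 2.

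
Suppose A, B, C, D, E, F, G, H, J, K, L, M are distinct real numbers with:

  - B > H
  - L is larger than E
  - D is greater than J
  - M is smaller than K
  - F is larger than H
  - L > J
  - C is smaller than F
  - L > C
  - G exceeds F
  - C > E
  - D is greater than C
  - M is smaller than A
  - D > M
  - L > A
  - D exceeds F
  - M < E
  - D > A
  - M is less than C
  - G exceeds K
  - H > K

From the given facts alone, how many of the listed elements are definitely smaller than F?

The elements the relations force below F are M, K, E, C, H — no chain reaches any other.
That is 5.

5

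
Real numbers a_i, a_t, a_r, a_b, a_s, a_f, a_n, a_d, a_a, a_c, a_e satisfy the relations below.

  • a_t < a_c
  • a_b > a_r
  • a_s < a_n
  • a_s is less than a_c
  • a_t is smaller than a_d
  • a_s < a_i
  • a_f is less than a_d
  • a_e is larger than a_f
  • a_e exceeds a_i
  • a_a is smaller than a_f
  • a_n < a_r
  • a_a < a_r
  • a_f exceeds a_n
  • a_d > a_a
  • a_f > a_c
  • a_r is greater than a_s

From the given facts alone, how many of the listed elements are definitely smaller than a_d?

From a_d the given relations immediately reach a_a, a_t, a_f.
From those, a_n, a_c — 5 in total.
From those, a_s — 6 in total.
No other element is forced below a_d by the given relations, so the count is 6.

6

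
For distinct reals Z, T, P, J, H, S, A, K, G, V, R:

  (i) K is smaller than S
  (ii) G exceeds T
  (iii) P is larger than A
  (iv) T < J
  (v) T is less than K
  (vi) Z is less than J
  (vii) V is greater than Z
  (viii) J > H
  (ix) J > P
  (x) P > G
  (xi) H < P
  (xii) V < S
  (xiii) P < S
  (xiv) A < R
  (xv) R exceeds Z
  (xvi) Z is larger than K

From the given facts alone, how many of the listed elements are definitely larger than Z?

Directly above Z: R, J, V.
One step further: S (4 so far).
No other element is forced above Z by the given relations, so the count is 4.

4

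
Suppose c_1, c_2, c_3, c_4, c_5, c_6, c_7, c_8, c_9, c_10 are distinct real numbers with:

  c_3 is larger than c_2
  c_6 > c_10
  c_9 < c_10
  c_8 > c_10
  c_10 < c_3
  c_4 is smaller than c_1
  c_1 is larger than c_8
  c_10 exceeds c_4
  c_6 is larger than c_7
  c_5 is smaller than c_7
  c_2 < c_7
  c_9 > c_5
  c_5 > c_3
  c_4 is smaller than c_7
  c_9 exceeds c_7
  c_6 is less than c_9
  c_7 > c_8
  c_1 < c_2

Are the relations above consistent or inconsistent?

Chaining the given relations yields c_10 < c_8 < c_1 < c_2 < c_3 < c_5 < c_7 < c_6 < c_9, so c_10 < c_9. But one relation states c_9 < c_10. These cannot both hold.

inconsistent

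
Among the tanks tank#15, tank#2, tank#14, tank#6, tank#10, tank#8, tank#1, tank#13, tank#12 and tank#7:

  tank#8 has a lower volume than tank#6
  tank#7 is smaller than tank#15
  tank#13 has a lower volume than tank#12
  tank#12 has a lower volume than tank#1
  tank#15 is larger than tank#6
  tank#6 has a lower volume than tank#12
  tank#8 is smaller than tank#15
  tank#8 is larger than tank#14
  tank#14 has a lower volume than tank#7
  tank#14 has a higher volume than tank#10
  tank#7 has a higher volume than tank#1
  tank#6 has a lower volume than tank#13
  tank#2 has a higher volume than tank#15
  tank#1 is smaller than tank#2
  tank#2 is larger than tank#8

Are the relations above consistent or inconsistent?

consistent

The single ordering tank#10 < tank#14 < tank#8 < tank#6 < tank#13 < tank#12 < tank#1 < tank#7 < tank#15 < tank#2 satisfies every listed relation, so no contradiction arises.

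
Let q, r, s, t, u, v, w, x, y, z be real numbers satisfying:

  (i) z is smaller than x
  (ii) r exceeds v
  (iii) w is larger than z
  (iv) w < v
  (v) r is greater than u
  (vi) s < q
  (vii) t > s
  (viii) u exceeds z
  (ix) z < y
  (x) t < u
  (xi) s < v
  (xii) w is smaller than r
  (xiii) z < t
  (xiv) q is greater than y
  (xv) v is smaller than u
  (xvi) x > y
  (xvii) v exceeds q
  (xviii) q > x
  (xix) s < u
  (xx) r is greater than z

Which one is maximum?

r

z is not greatest since z < x; y is not greatest since y < x; x is not greatest since x < q; s is not greatest since s < t; t is not greatest since t < u; q is not greatest since q < v; w is not greatest since w < v; v is not greatest since v < r; u is not greatest since u < r.
Only r has nothing above it, so r is the maximum.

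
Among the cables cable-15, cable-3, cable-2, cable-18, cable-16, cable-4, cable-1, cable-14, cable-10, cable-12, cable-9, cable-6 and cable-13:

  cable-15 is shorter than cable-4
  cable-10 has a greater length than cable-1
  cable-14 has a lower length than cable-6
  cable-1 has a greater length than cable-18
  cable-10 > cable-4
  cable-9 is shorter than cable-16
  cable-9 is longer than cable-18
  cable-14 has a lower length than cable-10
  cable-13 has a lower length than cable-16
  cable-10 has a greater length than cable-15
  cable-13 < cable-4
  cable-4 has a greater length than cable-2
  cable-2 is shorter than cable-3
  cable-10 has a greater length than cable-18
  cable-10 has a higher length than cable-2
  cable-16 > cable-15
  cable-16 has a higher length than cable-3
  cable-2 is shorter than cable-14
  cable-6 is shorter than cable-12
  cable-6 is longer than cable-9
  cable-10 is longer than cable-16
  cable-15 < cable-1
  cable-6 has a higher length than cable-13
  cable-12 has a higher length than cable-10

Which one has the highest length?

Chaining downward from cable-12: directly below it, cable-6, cable-10; then cable-2, cable-13, cable-15, cable-18, cable-9, cable-14, cable-4, cable-1, cable-16; then cable-3.
That covers every other element, and nothing is given above cable-12, so cable-12 is the highest length.

cable-12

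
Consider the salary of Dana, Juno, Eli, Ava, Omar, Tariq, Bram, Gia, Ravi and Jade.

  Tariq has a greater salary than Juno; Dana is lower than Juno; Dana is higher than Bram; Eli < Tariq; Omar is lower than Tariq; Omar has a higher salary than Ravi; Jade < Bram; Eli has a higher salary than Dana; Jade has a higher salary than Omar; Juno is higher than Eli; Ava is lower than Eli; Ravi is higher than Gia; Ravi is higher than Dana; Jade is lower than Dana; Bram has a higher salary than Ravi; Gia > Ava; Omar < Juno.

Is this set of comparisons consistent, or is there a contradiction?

We have Dana < Ravi stated directly, yet also Ravi < Omar < Jade < Bram < Dana by chaining the others — so Ravi < Dana. Contradiction.

inconsistent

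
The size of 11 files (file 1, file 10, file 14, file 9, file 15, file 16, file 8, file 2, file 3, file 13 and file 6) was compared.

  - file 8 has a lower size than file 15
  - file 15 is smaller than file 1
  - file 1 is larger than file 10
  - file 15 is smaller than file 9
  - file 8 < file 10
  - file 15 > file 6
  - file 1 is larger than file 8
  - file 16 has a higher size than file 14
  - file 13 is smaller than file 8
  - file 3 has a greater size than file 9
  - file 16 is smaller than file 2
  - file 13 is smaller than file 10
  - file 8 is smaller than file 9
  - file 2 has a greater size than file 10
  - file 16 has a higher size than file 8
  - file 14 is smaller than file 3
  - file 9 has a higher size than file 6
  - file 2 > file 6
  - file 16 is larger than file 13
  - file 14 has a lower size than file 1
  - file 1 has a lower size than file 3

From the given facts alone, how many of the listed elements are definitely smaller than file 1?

From file 1 the given relations immediately reach file 8, file 14, file 10, file 15.
From those, file 6, file 13 — 6 in total.
No other element is forced below file 1 by the given relations, so the count is 6.

6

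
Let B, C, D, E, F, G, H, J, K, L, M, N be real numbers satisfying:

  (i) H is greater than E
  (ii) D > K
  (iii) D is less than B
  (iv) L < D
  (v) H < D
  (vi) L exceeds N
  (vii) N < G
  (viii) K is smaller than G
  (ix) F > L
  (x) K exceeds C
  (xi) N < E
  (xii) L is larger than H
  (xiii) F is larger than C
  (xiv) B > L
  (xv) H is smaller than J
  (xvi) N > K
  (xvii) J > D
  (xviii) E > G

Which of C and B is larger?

B

Link the given pairs in sequence: C < K; K < N; N < G; G < E; E < H; H < L; L < D; D < B.
Together: C < K < N < G < E < H < L < D < B.
So C < B; B is the larger of the two.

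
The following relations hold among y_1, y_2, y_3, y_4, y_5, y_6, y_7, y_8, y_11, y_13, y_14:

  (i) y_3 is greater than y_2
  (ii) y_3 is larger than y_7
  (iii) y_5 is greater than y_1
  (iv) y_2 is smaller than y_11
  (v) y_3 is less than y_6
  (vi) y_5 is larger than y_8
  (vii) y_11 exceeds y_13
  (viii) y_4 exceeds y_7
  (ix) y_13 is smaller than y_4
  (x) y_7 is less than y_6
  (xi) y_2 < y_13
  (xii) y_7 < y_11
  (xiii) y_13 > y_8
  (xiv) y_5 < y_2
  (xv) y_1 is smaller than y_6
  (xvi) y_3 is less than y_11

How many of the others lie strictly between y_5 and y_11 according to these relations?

3

Chaining upward from y_5 reaches: y_2, y_3, y_13, y_6, y_4.
Chaining downward from y_11 reaches: y_7, y_1, y_8, y_2, y_3, y_13.
Strictly between y_5 and y_11 are those in both lists: y_2, y_3, y_13 — 3 elements.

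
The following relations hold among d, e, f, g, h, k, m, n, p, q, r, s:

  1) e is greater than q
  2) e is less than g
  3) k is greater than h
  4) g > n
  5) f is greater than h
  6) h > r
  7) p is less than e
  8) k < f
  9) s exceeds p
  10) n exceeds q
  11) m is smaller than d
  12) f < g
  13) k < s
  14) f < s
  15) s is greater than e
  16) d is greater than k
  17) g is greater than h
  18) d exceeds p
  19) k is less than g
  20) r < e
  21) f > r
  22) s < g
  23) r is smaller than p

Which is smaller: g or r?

The relevant relations are r < h; h < k; k < f; f < s; s < g.
Chaining these gives r < h < k < f < s < g.
So r < g; r is the smaller of the two.

r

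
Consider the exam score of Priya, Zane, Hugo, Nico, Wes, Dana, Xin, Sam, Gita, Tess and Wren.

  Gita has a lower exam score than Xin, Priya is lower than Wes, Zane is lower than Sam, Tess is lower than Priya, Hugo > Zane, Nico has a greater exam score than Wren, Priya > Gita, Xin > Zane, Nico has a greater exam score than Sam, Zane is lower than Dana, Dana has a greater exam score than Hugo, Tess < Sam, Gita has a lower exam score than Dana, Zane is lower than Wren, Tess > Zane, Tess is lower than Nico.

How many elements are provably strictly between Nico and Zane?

Chaining upward from Zane reaches: Hugo, Tess, Sam, Priya, Wren, Wes, Xin, Dana.
Chaining downward from Nico reaches: Tess, Sam, Wren.
Strictly between Zane and Nico are those in both lists: Tess, Sam, Wren — 3 elements.

3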